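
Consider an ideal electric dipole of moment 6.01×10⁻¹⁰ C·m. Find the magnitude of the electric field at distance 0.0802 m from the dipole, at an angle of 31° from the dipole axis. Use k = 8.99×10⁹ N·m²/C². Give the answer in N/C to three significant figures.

E ≈ 1.87×10⁴ N/C

At angle θ the dipole field magnitude is E = (kp/r³)·√(1 + 3cos²θ).
kp/r³ = (8.99×10⁹)(6.01×10⁻¹⁰) / (0.0802)³ = 1.047×10⁴ N/C.
√(1 + 3cos²31°) = √(1 + 3·0.7347) = √3.2042 ≈ 1.7900.
E ≈ 1.047×10⁴ × 1.790 = 1.875×10⁴ N/C.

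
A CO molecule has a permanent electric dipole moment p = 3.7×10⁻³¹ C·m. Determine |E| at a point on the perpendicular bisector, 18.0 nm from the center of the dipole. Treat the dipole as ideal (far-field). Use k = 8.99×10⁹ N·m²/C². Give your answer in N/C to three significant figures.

E ≈ 570 N/C

In the equatorial plane E = kp/r³.
E = (8.99×10⁹)(3.70×10⁻³¹) / (1.80×10⁻⁸)³ = 570.4 N/C.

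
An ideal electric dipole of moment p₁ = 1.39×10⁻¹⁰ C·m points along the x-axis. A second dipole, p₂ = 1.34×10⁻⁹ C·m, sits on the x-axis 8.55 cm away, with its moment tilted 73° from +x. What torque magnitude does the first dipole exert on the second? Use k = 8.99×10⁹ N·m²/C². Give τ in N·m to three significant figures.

τ ≈ 5.12×10⁻⁶ N·m

The second dipole sits on the axis of the first, so the field there is axial: E₁ = 2kp₁/r³ along +x.
E₁ = 2(8.99×10⁹)(1.39×10⁻¹⁰)/(0.0855)³ = 3999 N/C.
Torque on the second dipole: τ = p₂ E₁ sinθ.
τ = (1.34×10⁻⁹)(3999)·sin73° = 5.124×10⁻⁶ N·m.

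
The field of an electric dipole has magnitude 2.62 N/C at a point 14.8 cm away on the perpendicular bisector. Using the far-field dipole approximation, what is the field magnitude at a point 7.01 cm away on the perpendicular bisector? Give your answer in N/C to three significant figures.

Dipole fields scale as 1/r³ in the far field; the geometry is the same at both points.
E₂ = E₁ · (r₁/r₂)³ = 2.62 · (14.8/7.01)³.
(r₁/r₂)³ = (2.111)³ = 9.411.
E₂ ≈ 24.66 N/C.

E ≈ 24.7 N/C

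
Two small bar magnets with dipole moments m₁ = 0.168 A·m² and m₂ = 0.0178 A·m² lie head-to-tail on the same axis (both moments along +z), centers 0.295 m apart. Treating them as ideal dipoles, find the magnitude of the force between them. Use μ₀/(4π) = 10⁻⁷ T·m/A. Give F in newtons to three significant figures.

On-axis B of dipole 1: B = (μ₀/4π)·2m₁/r³. Force on dipole 2: F = m₂·dB/dr.
dB/dr = −(μ₀/4π)·6m₁/r⁴, so |F| = (μ₀/4π)·6m₁m₂/r⁴.
F = 6(10⁻⁷)(0.168)(0.0178)/(0.295)⁴ = 2.369×10⁻⁷ N.

F ≈ 2.37×10⁻⁷ N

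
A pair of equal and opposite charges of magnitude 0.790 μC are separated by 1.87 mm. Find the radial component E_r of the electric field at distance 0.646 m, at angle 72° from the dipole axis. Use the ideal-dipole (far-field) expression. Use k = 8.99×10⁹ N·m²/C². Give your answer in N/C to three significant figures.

Dipole moment p = qd = (7.90×10⁻⁷ C)(0.00187 m) = 1.477×10⁻⁹ C·m.
For a dipole, E_r = (2kp cosθ)/r³.
kp/r³ = (8.99×10⁹)(1.477×10⁻⁹)/(0.646)³ = 49.25 N/C.
E_r = 2·49.25·cos72° = 30.44 N/C.

E_r ≈ 30.4 N/C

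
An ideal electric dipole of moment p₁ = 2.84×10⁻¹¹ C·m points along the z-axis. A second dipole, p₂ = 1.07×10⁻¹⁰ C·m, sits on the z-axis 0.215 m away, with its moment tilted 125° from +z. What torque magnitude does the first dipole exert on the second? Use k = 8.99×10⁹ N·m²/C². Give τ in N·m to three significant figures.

The second dipole sits on the axis of the first, so the field there is axial: E₁ = 2kp₁/r³ along +z.
E₁ = 2(8.99×10⁹)(2.84×10⁻¹¹)/(0.215)³ = 51.38 N/C.
Torque on the second dipole: τ = p₂ E₁ sinθ.
τ = (1.07×10⁻¹⁰)(51.38)·sin125° = 4.503×10⁻⁹ N·m.

τ ≈ 4.50×10⁻⁹ N·m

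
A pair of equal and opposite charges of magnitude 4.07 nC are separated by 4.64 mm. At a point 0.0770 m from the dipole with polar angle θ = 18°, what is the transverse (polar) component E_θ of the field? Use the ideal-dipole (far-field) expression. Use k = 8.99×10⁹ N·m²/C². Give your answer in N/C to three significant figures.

E_θ ≈ 115 N/C

Dipole moment p = qd = (4.07×10⁻⁹ C)(0.00464 m) = 1.888×10⁻¹¹ C·m.
For a dipole, E_θ = (kp sinθ)/r³.
kp/r³ = (8.99×10⁹)(1.888×10⁻¹¹)/(0.0770)³ = 371.8 N/C.
E_θ = 371.8·sin18° = 114.9 N/C.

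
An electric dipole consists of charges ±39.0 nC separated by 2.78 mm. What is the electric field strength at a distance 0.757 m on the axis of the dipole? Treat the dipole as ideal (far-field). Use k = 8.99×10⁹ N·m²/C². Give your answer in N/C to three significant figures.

E ≈ 4.49 N/C

Dipole moment p = qd = (3.90×10⁻⁸ C)(0.00278 m) = 1.084×10⁻¹⁰ C·m.
On the dipole axis E = 2kp/r³.
E = 2·(8.99×10⁹)(1.084×10⁻¹⁰) / (0.757)³ = 4.493 N/C.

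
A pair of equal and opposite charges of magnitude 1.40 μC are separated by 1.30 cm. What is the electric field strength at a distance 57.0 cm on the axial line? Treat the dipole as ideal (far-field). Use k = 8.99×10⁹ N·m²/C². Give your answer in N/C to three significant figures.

Dipole moment p = qd = (1.40×10⁻⁶ C)(0.0130 m) = 1.82×10⁻⁸ C·m.
On the dipole axis E = 2kp/r³.
E = 2·(8.99×10⁹)(1.82×10⁻⁸) / (0.570)³ = 1767 N/C.

E ≈ 1770 N/C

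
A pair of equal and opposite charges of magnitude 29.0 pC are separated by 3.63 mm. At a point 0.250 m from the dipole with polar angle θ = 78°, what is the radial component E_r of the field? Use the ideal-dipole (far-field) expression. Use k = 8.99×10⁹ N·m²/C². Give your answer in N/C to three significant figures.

E_r ≈ 0.0252 N/C

Dipole moment p = qd = (2.90×10⁻¹¹ C)(0.00363 m) = 1.053×10⁻¹³ C·m.
For a dipole, E_r = (2kp cosθ)/r³.
kp/r³ = (8.99×10⁹)(1.053×10⁻¹³)/(0.250)³ = 0.06059 N/C.
E_r = 2·0.06059·cos78° = 0.02519 N/C.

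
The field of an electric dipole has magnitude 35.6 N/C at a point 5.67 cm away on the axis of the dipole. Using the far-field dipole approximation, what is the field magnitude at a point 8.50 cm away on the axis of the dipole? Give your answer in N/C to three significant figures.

E ≈ 10.6 N/C

Dipole fields scale as 1/r³ in the far field; the geometry is the same at both points.
E₂ = E₁ · (r₁/r₂)³ = 35.6 · (5.67/8.50)³.
(r₁/r₂)³ = (0.6671)³ = 0.2968.
E₂ ≈ 10.57 N/C.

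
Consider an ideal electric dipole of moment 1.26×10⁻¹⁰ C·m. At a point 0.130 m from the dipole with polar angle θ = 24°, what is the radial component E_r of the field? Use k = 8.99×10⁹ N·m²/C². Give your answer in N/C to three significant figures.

For a dipole, E_r = (2kp cosθ)/r³.
kp/r³ = (8.99×10⁹)(1.26×10⁻¹⁰)/(0.130)³ = 515.6 N/C.
E_r = 2·515.6·cos24° = 942.0 N/C.

E_r ≈ 942 N/C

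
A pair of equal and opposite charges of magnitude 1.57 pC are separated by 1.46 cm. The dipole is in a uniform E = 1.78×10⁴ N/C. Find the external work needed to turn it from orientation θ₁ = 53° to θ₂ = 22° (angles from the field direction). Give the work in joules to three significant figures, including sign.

Dipole moment p = qd = (1.57×10⁻¹² C)(0.0146 m) = 2.292×10⁻¹⁴ C·m.
W_ext = ΔU = U(θ₂) − U(θ₁) = −pE cosθ₂ − (−pE cosθ₁) = pE(cosθ₁ − cosθ₂).
W = (2.292×10⁻¹⁴)(1.78×10⁴)·(cos53° − cos22°) = (4.080×10⁻¹⁰)·(-0.3254) = -1.327×10⁻¹⁰ J.

W ≈ -1.33×10⁻¹⁰ J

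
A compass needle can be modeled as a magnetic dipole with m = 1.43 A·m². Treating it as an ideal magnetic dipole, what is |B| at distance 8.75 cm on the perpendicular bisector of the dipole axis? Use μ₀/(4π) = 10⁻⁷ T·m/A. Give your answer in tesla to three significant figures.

In the equatorial plane B = (μ₀/4π)·m/r³ (half the axial value).
B = (10⁻⁷)·(1.43) / (0.0875)³ = 2.135×10⁻⁴ T.

B ≈ 2.13×10⁻⁴ T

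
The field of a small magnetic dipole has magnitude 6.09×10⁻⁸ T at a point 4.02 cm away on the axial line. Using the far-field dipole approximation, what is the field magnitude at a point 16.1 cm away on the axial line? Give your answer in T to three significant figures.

B ≈ 9.48×10⁻¹⁰ T

Dipole fields scale as 1/r³ in the far field; the geometry is the same at both points.
B₂ = B₁ · (r₁/r₂)³ = 6.09×10⁻⁸ · (4.02/16.1)³.
(r₁/r₂)³ = (0.2497)³ = 0.01557.
B₂ ≈ 9.480×10⁻¹⁰ T.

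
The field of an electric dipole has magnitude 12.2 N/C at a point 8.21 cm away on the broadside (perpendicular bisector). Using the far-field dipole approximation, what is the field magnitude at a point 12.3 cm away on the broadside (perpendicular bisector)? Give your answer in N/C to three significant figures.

Dipole fields scale as 1/r³ in the far field; the geometry is the same at both points.
E₂ = E₁ · (r₁/r₂)³ = 12.2 · (8.21/12.3)³.
(r₁/r₂)³ = (0.6675)³ = 0.2974.
E₂ ≈ 3.628 N/C.

E ≈ 3.63 N/C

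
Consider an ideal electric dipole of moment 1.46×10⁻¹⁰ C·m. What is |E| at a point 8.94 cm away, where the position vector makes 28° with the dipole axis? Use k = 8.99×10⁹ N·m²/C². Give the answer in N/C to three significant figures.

At angle θ the dipole field magnitude is E = (kp/r³)·√(1 + 3cos²θ).
kp/r³ = (8.99×10⁹)(1.46×10⁻¹⁰) / (0.0894)³ = 1837 N/C.
√(1 + 3cos²28°) = √(1 + 3·0.7796) = √3.3388 ≈ 1.8272.
E ≈ 1837 × 1.827 = 3357 N/C.

E ≈ 3360 N/C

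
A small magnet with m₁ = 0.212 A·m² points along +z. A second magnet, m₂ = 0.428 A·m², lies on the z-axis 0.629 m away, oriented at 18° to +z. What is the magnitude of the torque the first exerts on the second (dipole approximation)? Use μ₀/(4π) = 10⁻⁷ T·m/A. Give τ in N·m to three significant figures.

τ ≈ 2.25×10⁻⁸ N·m

Dipole B is on the axis of dipole A, so B₁ there is axial: B₁ = (μ₀/4π)·2m₁/r³ along +z.
B₁ = 2(10⁻⁷)(0.212)/(0.629)³ = 1.704×10⁻⁷ T.
τ = m₂ B₁ sinθ.
τ = (0.428)(1.704×10⁻⁷)·sin18° = 2.253×10⁻⁸ N·m.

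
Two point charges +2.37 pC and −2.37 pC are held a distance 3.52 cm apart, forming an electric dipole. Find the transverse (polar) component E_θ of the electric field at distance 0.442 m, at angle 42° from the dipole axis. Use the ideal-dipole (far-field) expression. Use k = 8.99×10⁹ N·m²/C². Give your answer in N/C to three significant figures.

Dipole moment p = qd = (2.37×10⁻¹² C)(0.0352 m) = 8.342×10⁻¹⁴ C·m.
For a dipole, E_θ = (kp sinθ)/r³.
kp/r³ = (8.99×10⁹)(8.342×10⁻¹⁴)/(0.442)³ = 0.008685 N/C.
E_θ = 0.008685·sin42° = 0.005811 N/C.

E_θ ≈ 0.00581 N/C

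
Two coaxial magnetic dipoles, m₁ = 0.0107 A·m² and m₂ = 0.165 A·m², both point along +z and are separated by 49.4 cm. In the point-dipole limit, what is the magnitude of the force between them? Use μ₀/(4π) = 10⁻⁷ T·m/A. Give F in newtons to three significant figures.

On-axis B of dipole 1: B = (μ₀/4π)·2m₁/r³. Force on dipole 2: F = m₂·dB/dr.
dB/dr = −(μ₀/4π)·6m₁/r⁴, so |F| = (μ₀/4π)·6m₁m₂/r⁴.
F = 6(10⁻⁷)(0.0107)(0.165)/(0.494)⁴ = 1.779×10⁻⁸ N.

F ≈ 1.78×10⁻⁸ N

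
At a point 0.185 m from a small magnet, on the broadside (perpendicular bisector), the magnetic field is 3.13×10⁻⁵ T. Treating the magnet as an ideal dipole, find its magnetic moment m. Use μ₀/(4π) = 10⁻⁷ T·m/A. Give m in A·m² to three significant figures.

m ≈ 1.98 A·m²

In the equatorial plane B = (μ₀/4π)·m/r³, so m = Br³·4π/(μ₀).
m = (3.13×10⁻⁵)·(0.185)³ / (10⁻⁷) = 1.982 A·m².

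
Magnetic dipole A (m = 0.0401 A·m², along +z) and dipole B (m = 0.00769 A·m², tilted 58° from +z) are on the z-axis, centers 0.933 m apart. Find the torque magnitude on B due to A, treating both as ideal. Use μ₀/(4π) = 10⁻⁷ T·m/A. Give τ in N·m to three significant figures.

τ ≈ 6.44×10⁻¹¹ N·m

Dipole B is on the axis of dipole A, so B₁ there is axial: B₁ = (μ₀/4π)·2m₁/r³ along +z.
B₁ = 2(10⁻⁷)(0.0401)/(0.933)³ = 9.875×10⁻⁹ T.
τ = m₂ B₁ sinθ.
τ = (0.00769)(9.875×10⁻⁹)·sin58° = 6.440×10⁻¹¹ N·m.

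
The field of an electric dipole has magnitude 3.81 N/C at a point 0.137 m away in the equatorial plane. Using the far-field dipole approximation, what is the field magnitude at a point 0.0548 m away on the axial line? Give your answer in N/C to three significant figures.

E ≈ 119 N/C

Dipole fields scale as 1/r³ in the far field.
The axial field is twice the equatorial field at the same r, so the geometry factor is 2/1.
E₂ = E₁ · (2/1) · (r₁/r₂)³ = 3.81 · 2 · (0.137/0.0548)³.
(r₁/r₂)³ = (2.5)³ = 15.62.
E₂ ≈ 119.1 N/C.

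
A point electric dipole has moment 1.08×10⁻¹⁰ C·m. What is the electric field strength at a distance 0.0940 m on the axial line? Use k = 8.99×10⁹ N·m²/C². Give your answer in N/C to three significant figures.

On the dipole axis E = 2kp/r³.
E = 2·(8.99×10⁹)(1.08×10⁻¹⁰) / (0.0940)³ = 2338 N/C.

E ≈ 2340 N/C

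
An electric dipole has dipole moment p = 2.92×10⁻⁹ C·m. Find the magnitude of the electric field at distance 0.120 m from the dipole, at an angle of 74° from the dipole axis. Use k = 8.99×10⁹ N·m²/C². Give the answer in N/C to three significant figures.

At angle θ the dipole field magnitude is E = (kp/r³)·√(1 + 3cos²θ).
kp/r³ = (8.99×10⁹)(2.92×10⁻⁹) / (0.120)³ = 1.519×10⁴ N/C.
√(1 + 3cos²74°) = √(1 + 3·0.0760) = √1.2279 ≈ 1.1081.
E ≈ 1.519×10⁴ × 1.108 = 1.683×10⁴ N/C.

E ≈ 1.68×10⁴ N/C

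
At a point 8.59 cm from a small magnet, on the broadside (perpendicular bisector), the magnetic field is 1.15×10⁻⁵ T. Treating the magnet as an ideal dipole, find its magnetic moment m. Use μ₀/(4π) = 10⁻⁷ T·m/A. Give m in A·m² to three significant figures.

In the equatorial plane B = (μ₀/4π)·m/r³, so m = Br³·4π/(μ₀).
m = (1.15×10⁻⁵)·(0.0859)³ / (10⁻⁷) = 0.07289 A·m².

m ≈ 0.0729 A·m²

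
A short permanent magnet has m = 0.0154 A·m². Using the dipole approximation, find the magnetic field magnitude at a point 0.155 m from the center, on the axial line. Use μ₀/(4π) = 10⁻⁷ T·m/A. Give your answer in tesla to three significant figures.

B ≈ 8.27×10⁻⁷ T

On axis B = (μ₀/4π)·2m/r³.
B = 2·(10⁻⁷)·(0.0154) / (0.155)³ = 8.271×10⁻⁷ T.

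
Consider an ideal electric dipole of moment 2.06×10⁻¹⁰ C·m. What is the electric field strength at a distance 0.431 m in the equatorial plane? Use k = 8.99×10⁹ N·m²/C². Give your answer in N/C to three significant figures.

On the perpendicular bisector E = kp/r³ (half the axial value at the same distance).
E = (8.99×10⁹)(2.06×10⁻¹⁰) / (0.431)³ = 23.13 N/C.

E ≈ 23.1 N/C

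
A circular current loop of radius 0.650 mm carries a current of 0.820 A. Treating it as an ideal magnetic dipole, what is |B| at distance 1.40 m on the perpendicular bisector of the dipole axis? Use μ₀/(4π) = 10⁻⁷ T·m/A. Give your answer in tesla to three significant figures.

B ≈ 3.97×10⁻¹⁴ T

Magnetic moment m = IA = Iπa² = (0.820)·π·(6.50×10⁻⁴)² = 1.088×10⁻⁶ A·m².
In the equatorial plane B = (μ₀/4π)·m/r³ (half the axial value).
B = (10⁻⁷)·(1.088×10⁻⁶) / (1.40)³ = 3.965×10⁻¹⁴ T.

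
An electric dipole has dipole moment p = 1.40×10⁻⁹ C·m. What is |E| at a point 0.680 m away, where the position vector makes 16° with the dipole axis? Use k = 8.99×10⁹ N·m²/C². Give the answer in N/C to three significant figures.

E ≈ 77.7 N/C

At angle θ the dipole field magnitude is E = (kp/r³)·√(1 + 3cos²θ).
kp/r³ = (8.99×10⁹)(1.40×10⁻⁹) / (0.680)³ = 40.03 N/C.
√(1 + 3cos²16°) = √(1 + 3·0.9240) = √3.7721 ≈ 1.9422.
E ≈ 40.03 × 1.942 = 77.74 N/C.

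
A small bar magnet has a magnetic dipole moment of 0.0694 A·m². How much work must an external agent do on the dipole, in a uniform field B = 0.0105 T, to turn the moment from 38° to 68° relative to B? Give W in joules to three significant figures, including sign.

W_ext = ΔU = −mB cosθ₂ + mB cosθ₁ = mB(cosθ₁ − cosθ₂).
W = (0.0694)(0.0105)·(cos38° − cos68°) = (7.287×10⁻⁴)·(+0.4134) = 3.012×10⁻⁴ J.

W ≈ 3.01×10⁻⁴ J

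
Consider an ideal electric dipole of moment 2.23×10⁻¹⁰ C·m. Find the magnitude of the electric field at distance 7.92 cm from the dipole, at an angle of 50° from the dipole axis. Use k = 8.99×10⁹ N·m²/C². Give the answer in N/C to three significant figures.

E ≈ 6040 N/C

At angle θ the dipole field magnitude is E = (kp/r³)·√(1 + 3cos²θ).
kp/r³ = (8.99×10⁹)(2.23×10⁻¹⁰) / (0.0792)³ = 4035 N/C.
√(1 + 3cos²50°) = √(1 + 3·0.4132) = √2.2395 ≈ 1.4965.
E ≈ 4035 × 1.497 = 6039 N/C.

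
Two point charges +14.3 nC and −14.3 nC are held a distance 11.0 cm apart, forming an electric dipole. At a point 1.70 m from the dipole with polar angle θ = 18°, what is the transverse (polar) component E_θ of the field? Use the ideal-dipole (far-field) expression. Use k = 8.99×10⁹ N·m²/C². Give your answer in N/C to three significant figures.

Dipole moment p = qd = (1.43×10⁻⁸ C)(0.110 m) = 1.573×10⁻⁹ C·m.
For a dipole, E_θ = (kp sinθ)/r³.
kp/r³ = (8.99×10⁹)(1.573×10⁻⁹)/(1.70)³ = 2.878 N/C.
E_θ = 2.878·sin18° = 0.8895 N/C.

E_θ ≈ 0.889 N/C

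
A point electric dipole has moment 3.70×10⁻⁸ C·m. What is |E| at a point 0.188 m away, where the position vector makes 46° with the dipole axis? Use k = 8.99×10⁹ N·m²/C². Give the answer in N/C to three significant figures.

E ≈ 7.83×10⁴ N/C

At angle θ the dipole field magnitude is E = (kp/r³)·√(1 + 3cos²θ).
kp/r³ = (8.99×10⁹)(3.70×10⁻⁸) / (0.188)³ = 5.006×10⁴ N/C.
√(1 + 3cos²46°) = √(1 + 3·0.4826) = √2.4477 ≈ 1.5645.
E ≈ 5.006×10⁴ × 1.564 = 7.832×10⁴ N/C.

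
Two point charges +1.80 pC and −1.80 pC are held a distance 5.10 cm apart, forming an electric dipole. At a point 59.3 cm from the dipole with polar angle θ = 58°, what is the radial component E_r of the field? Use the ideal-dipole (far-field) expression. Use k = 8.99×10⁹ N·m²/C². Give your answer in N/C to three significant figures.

E_r ≈ 0.00419 N/C

Dipole moment p = qd = (1.80×10⁻¹² C)(0.0510 m) = 9.18×10⁻¹⁴ C·m.
For a dipole, E_r = (2kp cosθ)/r³.
kp/r³ = (8.99×10⁹)(9.18×10⁻¹⁴)/(0.593)³ = 0.003958 N/C.
E_r = 2·0.003958·cos58° = 0.004194 N/C.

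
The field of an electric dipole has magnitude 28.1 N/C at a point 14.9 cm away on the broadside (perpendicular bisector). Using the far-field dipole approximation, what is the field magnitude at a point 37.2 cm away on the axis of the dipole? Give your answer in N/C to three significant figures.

E ≈ 3.61 N/C

Dipole fields scale as 1/r³ in the far field.
The axial field is twice the equatorial field at the same r, so the geometry factor is 2/1.
E₂ = E₁ · (2/1) · (r₁/r₂)³ = 28.1 · 2 · (14.9/37.2)³.
(r₁/r₂)³ = (0.4005)³ = 0.06426.
E₂ ≈ 3.611 N/C.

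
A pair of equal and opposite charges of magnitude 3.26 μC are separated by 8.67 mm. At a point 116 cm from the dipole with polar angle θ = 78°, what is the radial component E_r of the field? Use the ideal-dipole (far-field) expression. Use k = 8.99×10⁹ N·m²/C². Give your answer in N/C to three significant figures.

Dipole moment p = qd = (3.26×10⁻⁶ C)(0.00867 m) = 2.826×10⁻⁸ C·m.
For a dipole, E_r = (2kp cosθ)/r³.
kp/r³ = (8.99×10⁹)(2.826×10⁻⁸)/(1.16)³ = 162.8 N/C.
E_r = 2·162.8·cos78° = 67.68 N/C.

E_r ≈ 67.7 N/C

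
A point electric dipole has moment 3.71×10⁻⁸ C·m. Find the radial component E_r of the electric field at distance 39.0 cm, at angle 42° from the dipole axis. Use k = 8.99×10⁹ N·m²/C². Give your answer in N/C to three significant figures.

E_r ≈ 8360 N/C

For a dipole, E_r = (2kp cosθ)/r³.
kp/r³ = (8.99×10⁹)(3.71×10⁻⁸)/(0.390)³ = 5623 N/C.
E_r = 2·5623·cos42° = 8357 N/C.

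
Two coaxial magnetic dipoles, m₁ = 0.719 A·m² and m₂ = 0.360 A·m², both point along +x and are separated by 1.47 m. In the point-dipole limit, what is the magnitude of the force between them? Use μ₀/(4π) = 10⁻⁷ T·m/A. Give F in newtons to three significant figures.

On-axis B of dipole 1: B = (μ₀/4π)·2m₁/r³. Force on dipole 2: F = m₂·dB/dr.
dB/dr = −(μ₀/4π)·6m₁/r⁴, so |F| = (μ₀/4π)·6m₁m₂/r⁴.
F = 6(10⁻⁷)(0.719)(0.360)/(1.47)⁴ = 3.326×10⁻⁸ N.

F ≈ 3.33×10⁻⁸ N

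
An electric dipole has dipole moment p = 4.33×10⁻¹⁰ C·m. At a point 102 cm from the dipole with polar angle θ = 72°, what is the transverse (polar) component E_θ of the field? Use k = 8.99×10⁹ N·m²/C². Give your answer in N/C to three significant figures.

E_θ ≈ 3.49 N/C

For a dipole, E_θ = (kp sinθ)/r³.
kp/r³ = (8.99×10⁹)(4.33×10⁻¹⁰)/(1.02)³ = 3.668 N/C.
E_θ = 3.668·sin72° = 3.489 N/C.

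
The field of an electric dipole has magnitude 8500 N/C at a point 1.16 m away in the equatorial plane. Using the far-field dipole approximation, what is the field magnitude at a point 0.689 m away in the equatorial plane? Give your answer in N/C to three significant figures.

E ≈ 4.06×10⁴ N/C

Dipole fields scale as 1/r³ in the far field; the geometry is the same at both points.
E₂ = E₁ · (r₁/r₂)³ = 8500 · (1.16/0.689)³.
(r₁/r₂)³ = (1.684)³ = 4.772.
E₂ ≈ 4.056×10⁴ N/C.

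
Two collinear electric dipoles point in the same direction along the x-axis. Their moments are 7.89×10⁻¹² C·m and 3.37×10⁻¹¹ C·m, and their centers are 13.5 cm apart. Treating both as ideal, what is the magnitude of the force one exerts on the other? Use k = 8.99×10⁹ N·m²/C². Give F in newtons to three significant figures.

On-axis field of dipole 1 at distance r: E = 2kp₁/r³. Force on dipole 2 is F = p₂·dE/dr (gradient along axis).
dE/dr = −6kp₁/r⁴, so |F| = 6kp₁p₂/r⁴ (attractive for aligned moments).
F = 6(8.99×10⁹)(7.89×10⁻¹²)(3.37×10⁻¹¹)/(0.135)⁴ = 4.318×10⁻⁸ N.

F ≈ 4.32×10⁻⁸ N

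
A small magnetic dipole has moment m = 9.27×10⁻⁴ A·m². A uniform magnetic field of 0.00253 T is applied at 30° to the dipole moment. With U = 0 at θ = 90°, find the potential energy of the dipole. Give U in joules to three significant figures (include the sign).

U ≈ -2.03×10⁻⁶ J

U = −m·B = −mB cosθ.
U = −(9.27×10⁻⁴)(0.00253)·cos30° = -2.031×10⁻⁶ J.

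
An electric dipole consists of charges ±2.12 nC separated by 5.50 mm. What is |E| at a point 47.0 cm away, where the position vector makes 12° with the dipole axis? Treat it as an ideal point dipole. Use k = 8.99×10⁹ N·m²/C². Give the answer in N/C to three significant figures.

Dipole moment p = qd = (2.12×10⁻⁹ C)(0.00550 m) = 1.166×10⁻¹¹ C·m.
At angle θ the dipole field magnitude is E = (kp/r³)·√(1 + 3cos²θ).
kp/r³ = (8.99×10⁹)(1.166×10⁻¹¹) / (0.470)³ = 1.010 N/C.
√(1 + 3cos²12°) = √(1 + 3·0.9568) = √3.8703 ≈ 1.9673.
E ≈ 1.010 × 1.967 = 1.986 N/C.

E ≈ 1.99 N/C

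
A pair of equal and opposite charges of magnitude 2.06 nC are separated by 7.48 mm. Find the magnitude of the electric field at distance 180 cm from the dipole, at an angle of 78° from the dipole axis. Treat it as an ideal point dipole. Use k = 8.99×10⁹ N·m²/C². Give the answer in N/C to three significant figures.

Dipole moment p = qd = (2.06×10⁻⁹ C)(0.00748 m) = 1.541×10⁻¹¹ C·m.
At angle θ the dipole field magnitude is E = (kp/r³)·√(1 + 3cos²θ).
kp/r³ = (8.99×10⁹)(1.541×10⁻¹¹) / (1.80)³ = 0.02375 N/C.
√(1 + 3cos²78°) = √(1 + 3·0.0432) = √1.1297 ≈ 1.0629.
E ≈ 0.02375 × 1.063 = 0.02525 N/C.

E ≈ 0.0252 N/C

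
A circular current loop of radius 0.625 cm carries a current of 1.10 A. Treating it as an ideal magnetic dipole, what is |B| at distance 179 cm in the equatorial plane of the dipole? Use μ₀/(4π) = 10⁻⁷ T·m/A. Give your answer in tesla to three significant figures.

Magnetic moment m = IA = Iπa² = (1.10)·π·(0.00625)² = 1.35×10⁻⁴ A·m².
In the equatorial plane B = (μ₀/4π)·m/r³ (half the axial value).
B = (10⁻⁷)·(1.35×10⁻⁴) / (1.79)³ = 2.354×10⁻¹² T.

B ≈ 2.35×10⁻¹² T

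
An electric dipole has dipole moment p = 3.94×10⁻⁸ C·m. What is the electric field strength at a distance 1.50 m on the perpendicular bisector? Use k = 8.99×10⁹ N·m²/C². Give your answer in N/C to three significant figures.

In the equatorial plane E = kp/r³.
E = (8.99×10⁹)(3.94×10⁻⁸) / (1.50)³ = 104.9 N/C.

E ≈ 105 N/C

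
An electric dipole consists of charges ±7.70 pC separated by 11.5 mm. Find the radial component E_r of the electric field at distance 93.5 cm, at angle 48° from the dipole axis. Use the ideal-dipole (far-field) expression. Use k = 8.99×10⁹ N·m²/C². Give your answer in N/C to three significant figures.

E_r ≈ 0.00130 N/C

Dipole moment p = qd = (7.70×10⁻¹² C)(0.0115 m) = 8.855×10⁻¹⁴ C·m.
For a dipole, E_r = (2kp cosθ)/r³.
kp/r³ = (8.99×10⁹)(8.855×10⁻¹⁴)/(0.935)³ = 9.739×10⁻⁴ N/C.
E_r = 2·9.739×10⁻⁴·cos48° = 0.001303 N/C.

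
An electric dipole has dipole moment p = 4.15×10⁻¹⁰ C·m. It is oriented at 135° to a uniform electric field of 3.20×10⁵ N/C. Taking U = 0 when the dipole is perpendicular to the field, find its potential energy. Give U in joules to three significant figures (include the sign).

U = −p·E = −pE cosθ.
U = −(4.15×10⁻¹⁰)(3.20×10⁵)·cos135° = 9.390×10⁻⁵ J.

U ≈ 9.39×10⁻⁵ J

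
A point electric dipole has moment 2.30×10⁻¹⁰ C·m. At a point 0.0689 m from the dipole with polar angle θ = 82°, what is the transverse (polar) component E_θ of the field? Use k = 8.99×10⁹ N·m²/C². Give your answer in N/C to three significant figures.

For a dipole, E_θ = (kp sinθ)/r³.
kp/r³ = (8.99×10⁹)(2.30×10⁻¹⁰)/(0.0689)³ = 6322 N/C.
E_θ = 6322·sin82° = 6260 N/C.

E_θ ≈ 6260 N/C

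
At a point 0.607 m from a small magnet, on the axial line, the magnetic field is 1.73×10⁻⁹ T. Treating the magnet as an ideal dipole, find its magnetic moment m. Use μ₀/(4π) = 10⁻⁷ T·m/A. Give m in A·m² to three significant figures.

On axis B = (μ₀/4π)·2m/r³, so m = Br³·4π/(μ₀·2).
m = (1.73×10⁻⁹)·(0.607)³ / (2·10⁻⁷) = 0.001935 A·m².

m ≈ 0.00193 A·m²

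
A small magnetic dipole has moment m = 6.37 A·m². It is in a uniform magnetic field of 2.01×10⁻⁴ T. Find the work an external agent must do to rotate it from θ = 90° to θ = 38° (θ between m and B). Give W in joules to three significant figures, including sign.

W ≈ -0.00101 J

W_ext = ΔU = −mB cosθ₂ + mB cosθ₁ = mB(cosθ₁ − cosθ₂).
W = (6.37)(2.01×10⁻⁴)·(cos90° − cos38°) = (0.001280)·(-0.7880) = -0.001009 J.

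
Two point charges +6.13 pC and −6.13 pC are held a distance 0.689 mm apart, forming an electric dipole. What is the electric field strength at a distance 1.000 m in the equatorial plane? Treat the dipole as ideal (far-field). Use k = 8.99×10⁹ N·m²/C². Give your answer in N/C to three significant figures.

E ≈ 3.80×10⁻⁵ N/C

Dipole moment p = qd = (6.13×10⁻¹² C)(6.89×10⁻⁴ m) = 4.224×10⁻¹⁵ C·m.
On the perpendicular bisector E = kp/r³ (half the axial value at the same distance).
E = (8.99×10⁹)(4.224×10⁻¹⁵) / (1.00)³ = 3.797×10⁻⁵ N/C.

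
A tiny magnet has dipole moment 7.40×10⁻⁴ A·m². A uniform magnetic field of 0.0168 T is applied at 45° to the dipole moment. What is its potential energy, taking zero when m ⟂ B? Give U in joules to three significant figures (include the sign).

U ≈ -8.79×10⁻⁶ J

U = −m·B = −mB cosθ.
U = −(7.40×10⁻⁴)(0.0168)·cos45° = -8.791×10⁻⁶ J.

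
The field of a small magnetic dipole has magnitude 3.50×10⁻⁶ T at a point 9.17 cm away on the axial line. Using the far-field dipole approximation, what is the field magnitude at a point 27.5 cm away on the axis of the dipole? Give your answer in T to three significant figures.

B ≈ 1.30×10⁻⁷ T

Dipole fields scale as 1/r³ in the far field; the geometry is the same at both points.
B₂ = B₁ · (r₁/r₂)³ = 3.50×10⁻⁶ · (9.17/27.5)³.
(r₁/r₂)³ = (0.3335)³ = 0.03708.
B₂ ≈ 1.298×10⁻⁷ T.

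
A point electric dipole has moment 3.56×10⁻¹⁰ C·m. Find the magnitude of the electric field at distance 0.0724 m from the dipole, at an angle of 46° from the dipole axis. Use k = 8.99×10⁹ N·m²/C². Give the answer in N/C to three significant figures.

At angle θ the dipole field magnitude is E = (kp/r³)·√(1 + 3cos²θ).
kp/r³ = (8.99×10⁹)(3.56×10⁻¹⁰) / (0.0724)³ = 8433 N/C.
√(1 + 3cos²46°) = √(1 + 3·0.4826) = √2.4477 ≈ 1.5645.
E ≈ 8433 × 1.564 = 1.319×10⁴ N/C.

E ≈ 1.32×10⁴ N/C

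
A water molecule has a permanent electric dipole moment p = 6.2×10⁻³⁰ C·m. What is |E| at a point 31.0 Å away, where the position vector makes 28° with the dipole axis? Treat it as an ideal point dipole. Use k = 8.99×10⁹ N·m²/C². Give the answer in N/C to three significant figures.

At angle θ the dipole field magnitude is E = (kp/r³)·√(1 + 3cos²θ).
kp/r³ = (8.99×10⁹)(6.20×10⁻³⁰) / (3.10×10⁻⁹)³ = 1.871×10⁶ N/C.
√(1 + 3cos²28°) = √(1 + 3·0.7796) = √3.3388 ≈ 1.8272.
E ≈ 1.871×10⁶ × 1.827 = 3.419×10⁶ N/C.

E ≈ 3.42×10⁶ N/C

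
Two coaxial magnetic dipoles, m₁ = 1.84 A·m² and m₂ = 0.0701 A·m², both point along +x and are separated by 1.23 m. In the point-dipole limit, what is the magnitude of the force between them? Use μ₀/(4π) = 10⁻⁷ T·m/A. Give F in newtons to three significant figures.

F ≈ 3.38×10⁻⁸ N

On-axis B of dipole 1: B = (μ₀/4π)·2m₁/r³. Force on dipole 2: F = m₂·dB/dr.
dB/dr = −(μ₀/4π)·6m₁/r⁴, so |F| = (μ₀/4π)·6m₁m₂/r⁴.
F = 6(10⁻⁷)(1.84)(0.0701)/(1.23)⁴ = 3.381×10⁻⁸ N.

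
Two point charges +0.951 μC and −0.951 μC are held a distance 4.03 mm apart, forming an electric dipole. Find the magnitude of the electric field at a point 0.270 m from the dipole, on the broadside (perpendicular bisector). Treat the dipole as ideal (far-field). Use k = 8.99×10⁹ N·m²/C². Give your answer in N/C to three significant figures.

E ≈ 1750 N/C

Dipole moment p = qd = (9.51×10⁻⁷ C)(0.00403 m) = 3.833×10⁻⁹ C·m.
In the equatorial plane E = kp/r³.
E = (8.99×10⁹)(3.833×10⁻⁹) / (0.270)³ = 1751 N/C.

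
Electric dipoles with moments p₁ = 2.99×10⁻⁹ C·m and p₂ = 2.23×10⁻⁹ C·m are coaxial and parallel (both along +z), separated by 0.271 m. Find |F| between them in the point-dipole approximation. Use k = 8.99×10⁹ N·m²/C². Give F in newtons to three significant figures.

F ≈ 6.67×10⁻⁵ N

On-axis field of dipole 1 at distance r: E = 2kp₁/r³. Force on dipole 2 is F = p₂·dE/dr (gradient along axis).
dE/dr = −6kp₁/r⁴, so |F| = 6kp₁p₂/r⁴ (attractive for aligned moments).
F = 6(8.99×10⁹)(2.99×10⁻⁹)(2.23×10⁻⁹)/(0.271)⁴ = 6.668×10⁻⁵ N.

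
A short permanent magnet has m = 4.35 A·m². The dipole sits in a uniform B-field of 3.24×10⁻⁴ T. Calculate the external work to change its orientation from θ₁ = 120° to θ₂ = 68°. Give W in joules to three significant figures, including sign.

W_ext = ΔU = −mB cosθ₂ + mB cosθ₁ = mB(cosθ₁ − cosθ₂).
W = (4.35)(3.24×10⁻⁴)·(cos120° − cos68°) = (0.001409)·(-0.8746) = -0.001233 J.

W ≈ -0.00123 J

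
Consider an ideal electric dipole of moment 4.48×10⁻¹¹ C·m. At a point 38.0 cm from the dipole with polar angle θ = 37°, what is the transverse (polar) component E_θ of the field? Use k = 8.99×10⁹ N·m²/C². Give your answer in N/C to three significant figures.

For a dipole, E_θ = (kp sinθ)/r³.
kp/r³ = (8.99×10⁹)(4.48×10⁻¹¹)/(0.380)³ = 7.340 N/C.
E_θ = 7.340·sin37° = 4.417 N/C.

E_θ ≈ 4.42 N/C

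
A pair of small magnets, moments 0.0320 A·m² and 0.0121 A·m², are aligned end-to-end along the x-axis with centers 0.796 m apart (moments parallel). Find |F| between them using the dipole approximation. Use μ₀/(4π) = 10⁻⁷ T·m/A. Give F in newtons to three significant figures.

On-axis B of dipole 1: B = (μ₀/4π)·2m₁/r³. Force on dipole 2: F = m₂·dB/dr.
dB/dr = −(μ₀/4π)·6m₁/r⁴, so |F| = (μ₀/4π)·6m₁m₂/r⁴.
F = 6(10⁻⁷)(0.0320)(0.0121)/(0.796)⁴ = 5.787×10⁻¹⁰ N.

F ≈ 5.79×10⁻¹⁰ N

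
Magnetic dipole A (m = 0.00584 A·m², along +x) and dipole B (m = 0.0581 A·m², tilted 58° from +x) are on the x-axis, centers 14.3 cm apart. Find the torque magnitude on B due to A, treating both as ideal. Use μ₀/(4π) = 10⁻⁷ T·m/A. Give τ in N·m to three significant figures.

Dipole B is on the axis of dipole A, so B₁ there is axial: B₁ = (μ₀/4π)·2m₁/r³ along +x.
B₁ = 2(10⁻⁷)(0.00584)/(0.143)³ = 3.994×10⁻⁷ T.
τ = m₂ B₁ sinθ.
τ = (0.0581)(3.994×10⁻⁷)·sin58° = 1.968×10⁻⁸ N·m.

τ ≈ 1.97×10⁻⁸ N·m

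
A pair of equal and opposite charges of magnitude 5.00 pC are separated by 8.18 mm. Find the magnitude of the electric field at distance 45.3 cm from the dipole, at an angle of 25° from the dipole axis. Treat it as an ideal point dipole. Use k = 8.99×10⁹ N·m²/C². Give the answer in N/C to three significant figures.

E ≈ 0.00736 N/C

Dipole moment p = qd = (5.00×10⁻¹² C)(0.00818 m) = 4.09×10⁻¹⁴ C·m.
At angle θ the dipole field magnitude is E = (kp/r³)·√(1 + 3cos²θ).
kp/r³ = (8.99×10⁹)(4.09×10⁻¹⁴) / (0.453)³ = 0.003955 N/C.
√(1 + 3cos²25°) = √(1 + 3·0.8214) = √3.4642 ≈ 1.8612.
E ≈ 0.003955 × 1.861 = 0.007362 N/C.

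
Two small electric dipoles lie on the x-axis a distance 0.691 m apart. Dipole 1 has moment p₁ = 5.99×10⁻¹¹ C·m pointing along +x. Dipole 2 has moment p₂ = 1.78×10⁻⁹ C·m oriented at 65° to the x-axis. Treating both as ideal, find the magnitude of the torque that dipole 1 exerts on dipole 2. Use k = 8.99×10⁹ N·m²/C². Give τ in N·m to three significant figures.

The second dipole sits on the axis of the first, so the field there is axial: E₁ = 2kp₁/r³ along +x.
E₁ = 2(8.99×10⁹)(5.99×10⁻¹¹)/(0.691)³ = 3.264 N/C.
Torque on the second dipole: τ = p₂ E₁ sinθ.
τ = (1.78×10⁻⁹)(3.264)·sin65° = 5.266×10⁻⁹ N·m.

τ ≈ 5.27×10⁻⁹ N·m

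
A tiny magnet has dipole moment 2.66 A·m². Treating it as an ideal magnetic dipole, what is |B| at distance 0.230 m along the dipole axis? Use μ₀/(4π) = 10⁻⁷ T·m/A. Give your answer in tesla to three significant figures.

On axis B = (μ₀/4π)·2m/r³.
B = 2·(10⁻⁷)·(2.66) / (0.230)³ = 4.372×10⁻⁵ T.

B ≈ 4.37×10⁻⁵ T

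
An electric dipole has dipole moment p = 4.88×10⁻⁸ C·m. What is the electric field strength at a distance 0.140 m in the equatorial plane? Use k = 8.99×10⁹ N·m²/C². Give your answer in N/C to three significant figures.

In the equatorial plane E = kp/r³.
E = (8.99×10⁹)(4.88×10⁻⁸) / (0.140)³ = 1.599×10⁵ N/C.

E ≈ 1.60×10⁵ N/C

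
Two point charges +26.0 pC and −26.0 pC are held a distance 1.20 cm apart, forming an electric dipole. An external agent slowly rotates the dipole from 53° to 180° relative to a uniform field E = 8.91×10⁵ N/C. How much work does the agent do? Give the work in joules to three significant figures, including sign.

W ≈ 4.45×10⁻⁷ J

Dipole moment p = qd = (2.60×10⁻¹¹ C)(0.0120 m) = 3.12×10⁻¹³ C·m.
W_ext = ΔU = U(θ₂) − U(θ₁) = −pE cosθ₂ − (−pE cosθ₁) = pE(cosθ₁ − cosθ₂).
W = (3.12×10⁻¹³)(8.91×10⁵)·(cos53° − cos180°) = (2.780×10⁻⁷)·(+1.6018) = 4.453×10⁻⁷ J.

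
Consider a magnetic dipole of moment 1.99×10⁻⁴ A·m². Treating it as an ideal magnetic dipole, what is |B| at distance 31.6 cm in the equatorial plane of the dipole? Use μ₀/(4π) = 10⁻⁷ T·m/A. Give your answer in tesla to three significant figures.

In the equatorial plane B = (μ₀/4π)·m/r³ (half the axial value).
B = (10⁻⁷)·(1.99×10⁻⁴) / (0.316)³ = 6.307×10⁻¹⁰ T.

B ≈ 6.31×10⁻¹⁰ T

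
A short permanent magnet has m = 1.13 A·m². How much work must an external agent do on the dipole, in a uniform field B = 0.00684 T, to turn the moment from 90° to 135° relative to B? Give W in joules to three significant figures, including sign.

W_ext = ΔU = −mB cosθ₂ + mB cosθ₁ = mB(cosθ₁ − cosθ₂).
W = (1.13)(0.00684)·(cos90° − cos135°) = (0.007729)·(+0.7071) = 0.005465 J.

W ≈ 0.00547 J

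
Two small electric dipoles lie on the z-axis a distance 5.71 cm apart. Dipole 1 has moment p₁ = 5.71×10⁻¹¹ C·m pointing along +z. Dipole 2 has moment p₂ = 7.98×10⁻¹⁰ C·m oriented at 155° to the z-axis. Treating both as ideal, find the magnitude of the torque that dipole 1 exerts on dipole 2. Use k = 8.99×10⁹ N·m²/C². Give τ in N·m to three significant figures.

τ ≈ 1.86×10⁻⁶ N·m

The second dipole sits on the axis of the first, so the field there is axial: E₁ = 2kp₁/r³ along +z.
E₁ = 2(8.99×10⁹)(5.71×10⁻¹¹)/(0.0571)³ = 5515 N/C.
Torque on the second dipole: τ = p₂ E₁ sinθ.
τ = (7.98×10⁻¹⁰)(5515)·sin155° = 1.860×10⁻⁶ N·m.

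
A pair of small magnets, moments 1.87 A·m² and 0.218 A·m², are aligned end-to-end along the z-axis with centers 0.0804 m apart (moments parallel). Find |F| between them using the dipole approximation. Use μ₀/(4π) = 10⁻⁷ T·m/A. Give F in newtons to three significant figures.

On-axis B of dipole 1: B = (μ₀/4π)·2m₁/r³. Force on dipole 2: F = m₂·dB/dr.
dB/dr = −(μ₀/4π)·6m₁/r⁴, so |F| = (μ₀/4π)·6m₁m₂/r⁴.
F = 6(10⁻⁷)(1.87)(0.218)/(0.0804)⁴ = 0.005854 N.

F ≈ 0.00585 N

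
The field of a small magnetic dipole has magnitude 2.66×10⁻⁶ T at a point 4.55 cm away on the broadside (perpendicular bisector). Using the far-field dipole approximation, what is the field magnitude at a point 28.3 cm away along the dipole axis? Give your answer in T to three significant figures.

Dipole fields scale as 1/r³ in the far field.
The axial field is twice the equatorial field at the same r, so the geometry factor is 2/1.
B₂ = B₁ · (2/1) · (r₁/r₂)³ = 2.66×10⁻⁶ · 2 · (4.55/28.3)³.
(r₁/r₂)³ = (0.1608)³ = 0.004156.
B₂ ≈ 2.211×10⁻⁸ T.

B ≈ 2.21×10⁻⁸ T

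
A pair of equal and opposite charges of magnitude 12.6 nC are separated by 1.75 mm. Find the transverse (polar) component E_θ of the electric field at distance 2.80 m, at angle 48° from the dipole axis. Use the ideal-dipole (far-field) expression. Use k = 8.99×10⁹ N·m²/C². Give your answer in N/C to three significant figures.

Dipole moment p = qd = (1.26×10⁻⁸ C)(0.00175 m) = 2.205×10⁻¹¹ C·m.
For a dipole, E_θ = (kp sinθ)/r³.
kp/r³ = (8.99×10⁹)(2.205×10⁻¹¹)/(2.80)³ = 0.009030 N/C.
E_θ = 0.009030·sin48° = 0.006711 N/C.

E_θ ≈ 0.00671 N/C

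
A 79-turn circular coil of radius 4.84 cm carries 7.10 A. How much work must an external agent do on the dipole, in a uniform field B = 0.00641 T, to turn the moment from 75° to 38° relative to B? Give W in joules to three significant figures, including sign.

m = NIA = NIπa² = 79·(7.10)·π·(0.0484)² = 4.128 A·m².
W_ext = ΔU = −mB cosθ₂ + mB cosθ₁ = mB(cosθ₁ − cosθ₂).
W = (4.128)(0.00641)·(cos75° − cos38°) = (0.02646)·(-0.5292) = -0.01400 J.

W ≈ -0.0140 J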